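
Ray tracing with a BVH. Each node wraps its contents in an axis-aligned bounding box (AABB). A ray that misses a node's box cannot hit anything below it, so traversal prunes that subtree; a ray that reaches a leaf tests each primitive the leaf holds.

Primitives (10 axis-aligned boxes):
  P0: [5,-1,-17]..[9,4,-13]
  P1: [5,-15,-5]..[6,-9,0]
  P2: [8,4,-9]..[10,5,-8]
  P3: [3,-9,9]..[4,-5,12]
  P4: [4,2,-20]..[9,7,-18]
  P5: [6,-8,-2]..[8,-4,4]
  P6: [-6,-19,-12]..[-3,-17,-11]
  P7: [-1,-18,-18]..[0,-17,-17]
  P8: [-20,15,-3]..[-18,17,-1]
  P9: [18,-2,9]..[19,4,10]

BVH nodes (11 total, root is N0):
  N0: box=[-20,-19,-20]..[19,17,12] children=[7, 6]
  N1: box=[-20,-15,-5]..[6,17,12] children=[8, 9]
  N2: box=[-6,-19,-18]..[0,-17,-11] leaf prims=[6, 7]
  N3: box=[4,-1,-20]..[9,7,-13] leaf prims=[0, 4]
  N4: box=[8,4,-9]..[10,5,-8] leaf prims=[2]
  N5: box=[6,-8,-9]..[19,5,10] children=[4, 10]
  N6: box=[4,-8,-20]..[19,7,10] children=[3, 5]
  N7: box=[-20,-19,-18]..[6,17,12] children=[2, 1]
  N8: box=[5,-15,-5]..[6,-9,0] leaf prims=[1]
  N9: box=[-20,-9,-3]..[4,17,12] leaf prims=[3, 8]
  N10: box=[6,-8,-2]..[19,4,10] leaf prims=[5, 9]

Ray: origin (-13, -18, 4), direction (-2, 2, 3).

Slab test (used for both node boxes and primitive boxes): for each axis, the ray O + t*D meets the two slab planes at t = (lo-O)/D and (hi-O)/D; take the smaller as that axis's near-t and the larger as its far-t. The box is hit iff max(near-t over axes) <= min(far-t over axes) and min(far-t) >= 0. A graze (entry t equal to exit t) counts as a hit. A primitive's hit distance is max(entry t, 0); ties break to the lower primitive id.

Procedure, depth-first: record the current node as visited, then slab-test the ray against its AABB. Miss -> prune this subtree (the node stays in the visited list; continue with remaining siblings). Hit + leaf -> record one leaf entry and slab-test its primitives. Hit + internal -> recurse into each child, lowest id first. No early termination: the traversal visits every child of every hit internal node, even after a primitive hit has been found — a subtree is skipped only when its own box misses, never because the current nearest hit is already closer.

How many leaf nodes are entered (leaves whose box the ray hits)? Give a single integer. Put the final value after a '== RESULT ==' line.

Trace the traversal:
N0 x:[-16,7/2] y:[-1/2,35/2] z:[-8,8/3] -> hit [-1/2,8/3], descend [6, 7]
  N6 x:[-16,-17/2] y:[5,25/2] z:[-8,2] -> miss, prune
  N7 x:[-19/2,7/2] y:[-1/2,35/2] z:[-22/3,8/3] -> hit [-1/2,8/3], descend [1, 2]
    N1 x:[-19/2,7/2] y:[3/2,35/2] z:[-3,8/3] -> hit [3/2,8/3], descend [8, 9]
      N8 x:[-19/2,-9] y:[3/2,9/2] z:[-3,-4/3] -> miss, prune
      N9 x:[-17/2,7/2] y:[9/2,35/2] z:[-7/3,8/3] -> miss, prune
    N2 x:[-13/2,-7/2] y:[-1/2,1/2] z:[-22/3,-5] -> miss, prune

Visited [0, 6, 7, 1, 8, 9, 2]. Tests: 7 box, 0 leaf. Nearest: miss.

== RESULT ==
0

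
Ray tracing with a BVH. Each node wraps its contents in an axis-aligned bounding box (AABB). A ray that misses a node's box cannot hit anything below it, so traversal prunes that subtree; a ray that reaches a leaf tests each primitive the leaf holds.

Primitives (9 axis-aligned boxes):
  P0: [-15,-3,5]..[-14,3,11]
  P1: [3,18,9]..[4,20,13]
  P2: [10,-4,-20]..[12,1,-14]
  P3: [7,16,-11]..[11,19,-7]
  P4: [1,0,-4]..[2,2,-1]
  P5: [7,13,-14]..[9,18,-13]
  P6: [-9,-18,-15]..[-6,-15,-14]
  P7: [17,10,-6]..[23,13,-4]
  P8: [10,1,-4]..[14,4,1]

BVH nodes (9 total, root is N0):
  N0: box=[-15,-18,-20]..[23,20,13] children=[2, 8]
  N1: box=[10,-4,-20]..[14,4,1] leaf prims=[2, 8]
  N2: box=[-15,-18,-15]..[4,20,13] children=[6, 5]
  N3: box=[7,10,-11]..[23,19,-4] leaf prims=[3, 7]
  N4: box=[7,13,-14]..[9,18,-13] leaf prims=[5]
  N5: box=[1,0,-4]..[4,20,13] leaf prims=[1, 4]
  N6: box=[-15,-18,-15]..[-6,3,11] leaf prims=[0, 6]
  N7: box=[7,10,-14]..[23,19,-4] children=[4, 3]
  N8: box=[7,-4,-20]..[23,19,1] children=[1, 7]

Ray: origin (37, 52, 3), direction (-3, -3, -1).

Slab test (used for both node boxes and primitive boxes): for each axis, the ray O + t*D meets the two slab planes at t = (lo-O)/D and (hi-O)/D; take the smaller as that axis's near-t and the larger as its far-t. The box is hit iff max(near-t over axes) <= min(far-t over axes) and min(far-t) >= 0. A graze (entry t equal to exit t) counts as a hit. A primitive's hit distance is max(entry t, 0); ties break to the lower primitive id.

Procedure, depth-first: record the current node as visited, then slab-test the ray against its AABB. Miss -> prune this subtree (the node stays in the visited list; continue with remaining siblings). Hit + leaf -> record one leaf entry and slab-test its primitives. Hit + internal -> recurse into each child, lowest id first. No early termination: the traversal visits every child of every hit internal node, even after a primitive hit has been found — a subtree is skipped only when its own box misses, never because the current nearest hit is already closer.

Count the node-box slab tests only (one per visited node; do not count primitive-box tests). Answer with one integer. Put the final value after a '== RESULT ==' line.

Walk:
N0 x:[14/3,52/3] y:[32/3,70/3] z:[-10,23] -> hit [32/3,52/3], descend [2, 8]
  N2 x:[11,52/3] y:[32/3,70/3] z:[-10,18] -> hit [11,52/3], descend [5, 6]
    N5 x:[11,12] y:[32/3,52/3] z:[-10,7] -> miss, prune
    N6 x:[43/3,52/3] y:[49/3,70/3] z:[-8,18] -> hit [49/3,52/3] leaf, test {P0(miss), P6(miss)}
  N8 x:[14/3,10] y:[11,56/3] z:[2,23] -> miss, prune

5 AABB tests over nodes [0, 2, 5, 6, 8]; 1 leaf entered; closest miss.

== RESULT ==
5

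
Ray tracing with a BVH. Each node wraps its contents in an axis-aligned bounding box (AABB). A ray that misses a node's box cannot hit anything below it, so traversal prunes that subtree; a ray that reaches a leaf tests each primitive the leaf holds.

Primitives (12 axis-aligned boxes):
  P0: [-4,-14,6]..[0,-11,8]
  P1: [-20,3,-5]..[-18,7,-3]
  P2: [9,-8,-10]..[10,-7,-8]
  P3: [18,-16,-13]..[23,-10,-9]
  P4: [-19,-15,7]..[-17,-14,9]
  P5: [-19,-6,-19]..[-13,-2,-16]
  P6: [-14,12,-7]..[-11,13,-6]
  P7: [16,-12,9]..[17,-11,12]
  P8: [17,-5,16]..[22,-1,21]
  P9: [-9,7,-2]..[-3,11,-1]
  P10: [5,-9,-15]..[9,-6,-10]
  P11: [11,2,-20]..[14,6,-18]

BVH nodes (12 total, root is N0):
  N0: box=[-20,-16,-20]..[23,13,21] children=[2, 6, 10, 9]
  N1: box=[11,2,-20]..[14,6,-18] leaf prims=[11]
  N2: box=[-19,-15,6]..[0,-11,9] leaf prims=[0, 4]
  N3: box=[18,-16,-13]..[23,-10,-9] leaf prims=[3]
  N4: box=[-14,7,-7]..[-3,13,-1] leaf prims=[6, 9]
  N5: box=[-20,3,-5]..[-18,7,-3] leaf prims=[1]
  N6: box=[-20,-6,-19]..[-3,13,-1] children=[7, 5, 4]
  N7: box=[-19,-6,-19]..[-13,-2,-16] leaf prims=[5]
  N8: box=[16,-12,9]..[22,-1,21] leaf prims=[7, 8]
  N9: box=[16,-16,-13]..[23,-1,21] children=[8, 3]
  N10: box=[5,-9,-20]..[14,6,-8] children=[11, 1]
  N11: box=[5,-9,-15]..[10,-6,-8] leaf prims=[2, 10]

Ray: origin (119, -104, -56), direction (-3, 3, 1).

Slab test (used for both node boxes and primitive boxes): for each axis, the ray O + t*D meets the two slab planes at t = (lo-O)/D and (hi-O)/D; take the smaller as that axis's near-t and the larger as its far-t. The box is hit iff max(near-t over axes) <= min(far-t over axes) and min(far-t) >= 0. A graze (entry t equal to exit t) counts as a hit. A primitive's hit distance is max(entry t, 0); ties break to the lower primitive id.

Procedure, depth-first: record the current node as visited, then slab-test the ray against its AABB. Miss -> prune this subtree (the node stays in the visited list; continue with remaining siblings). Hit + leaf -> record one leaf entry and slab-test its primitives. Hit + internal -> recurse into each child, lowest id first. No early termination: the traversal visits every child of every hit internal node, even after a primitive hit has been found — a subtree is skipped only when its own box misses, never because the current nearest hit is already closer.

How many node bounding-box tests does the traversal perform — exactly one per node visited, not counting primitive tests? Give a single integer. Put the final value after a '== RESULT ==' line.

Trace the traversal:
N0 x:[32,139/3] y:[88/3,39] z:[36,77] -> hit [36,39], descend [2, 6, 9, 10]
  N2 x:[119/3,46] y:[89/3,31] z:[62,65] -> miss, prune
  N6 x:[122/3,139/3] y:[98/3,39] z:[37,55] -> miss, prune
  N9 x:[32,103/3] y:[88/3,103/3] z:[43,77] -> miss, prune
  N10 x:[35,38] y:[95/3,110/3] z:[36,48] -> hit [36,110/3], descend [1, 11]
    N1 x:[35,36] y:[106/3,110/3] z:[36,38] -> hit [36,36] leaf, test {P11@t=36}
    N11 x:[109/3,38] y:[95/3,98/3] z:[41,48] -> miss, prune

Summary -> nodes [0, 2, 6, 9, 10, 1, 11]; box-tests=7; leaf-entries=1; first=P11

== RESULT ==
7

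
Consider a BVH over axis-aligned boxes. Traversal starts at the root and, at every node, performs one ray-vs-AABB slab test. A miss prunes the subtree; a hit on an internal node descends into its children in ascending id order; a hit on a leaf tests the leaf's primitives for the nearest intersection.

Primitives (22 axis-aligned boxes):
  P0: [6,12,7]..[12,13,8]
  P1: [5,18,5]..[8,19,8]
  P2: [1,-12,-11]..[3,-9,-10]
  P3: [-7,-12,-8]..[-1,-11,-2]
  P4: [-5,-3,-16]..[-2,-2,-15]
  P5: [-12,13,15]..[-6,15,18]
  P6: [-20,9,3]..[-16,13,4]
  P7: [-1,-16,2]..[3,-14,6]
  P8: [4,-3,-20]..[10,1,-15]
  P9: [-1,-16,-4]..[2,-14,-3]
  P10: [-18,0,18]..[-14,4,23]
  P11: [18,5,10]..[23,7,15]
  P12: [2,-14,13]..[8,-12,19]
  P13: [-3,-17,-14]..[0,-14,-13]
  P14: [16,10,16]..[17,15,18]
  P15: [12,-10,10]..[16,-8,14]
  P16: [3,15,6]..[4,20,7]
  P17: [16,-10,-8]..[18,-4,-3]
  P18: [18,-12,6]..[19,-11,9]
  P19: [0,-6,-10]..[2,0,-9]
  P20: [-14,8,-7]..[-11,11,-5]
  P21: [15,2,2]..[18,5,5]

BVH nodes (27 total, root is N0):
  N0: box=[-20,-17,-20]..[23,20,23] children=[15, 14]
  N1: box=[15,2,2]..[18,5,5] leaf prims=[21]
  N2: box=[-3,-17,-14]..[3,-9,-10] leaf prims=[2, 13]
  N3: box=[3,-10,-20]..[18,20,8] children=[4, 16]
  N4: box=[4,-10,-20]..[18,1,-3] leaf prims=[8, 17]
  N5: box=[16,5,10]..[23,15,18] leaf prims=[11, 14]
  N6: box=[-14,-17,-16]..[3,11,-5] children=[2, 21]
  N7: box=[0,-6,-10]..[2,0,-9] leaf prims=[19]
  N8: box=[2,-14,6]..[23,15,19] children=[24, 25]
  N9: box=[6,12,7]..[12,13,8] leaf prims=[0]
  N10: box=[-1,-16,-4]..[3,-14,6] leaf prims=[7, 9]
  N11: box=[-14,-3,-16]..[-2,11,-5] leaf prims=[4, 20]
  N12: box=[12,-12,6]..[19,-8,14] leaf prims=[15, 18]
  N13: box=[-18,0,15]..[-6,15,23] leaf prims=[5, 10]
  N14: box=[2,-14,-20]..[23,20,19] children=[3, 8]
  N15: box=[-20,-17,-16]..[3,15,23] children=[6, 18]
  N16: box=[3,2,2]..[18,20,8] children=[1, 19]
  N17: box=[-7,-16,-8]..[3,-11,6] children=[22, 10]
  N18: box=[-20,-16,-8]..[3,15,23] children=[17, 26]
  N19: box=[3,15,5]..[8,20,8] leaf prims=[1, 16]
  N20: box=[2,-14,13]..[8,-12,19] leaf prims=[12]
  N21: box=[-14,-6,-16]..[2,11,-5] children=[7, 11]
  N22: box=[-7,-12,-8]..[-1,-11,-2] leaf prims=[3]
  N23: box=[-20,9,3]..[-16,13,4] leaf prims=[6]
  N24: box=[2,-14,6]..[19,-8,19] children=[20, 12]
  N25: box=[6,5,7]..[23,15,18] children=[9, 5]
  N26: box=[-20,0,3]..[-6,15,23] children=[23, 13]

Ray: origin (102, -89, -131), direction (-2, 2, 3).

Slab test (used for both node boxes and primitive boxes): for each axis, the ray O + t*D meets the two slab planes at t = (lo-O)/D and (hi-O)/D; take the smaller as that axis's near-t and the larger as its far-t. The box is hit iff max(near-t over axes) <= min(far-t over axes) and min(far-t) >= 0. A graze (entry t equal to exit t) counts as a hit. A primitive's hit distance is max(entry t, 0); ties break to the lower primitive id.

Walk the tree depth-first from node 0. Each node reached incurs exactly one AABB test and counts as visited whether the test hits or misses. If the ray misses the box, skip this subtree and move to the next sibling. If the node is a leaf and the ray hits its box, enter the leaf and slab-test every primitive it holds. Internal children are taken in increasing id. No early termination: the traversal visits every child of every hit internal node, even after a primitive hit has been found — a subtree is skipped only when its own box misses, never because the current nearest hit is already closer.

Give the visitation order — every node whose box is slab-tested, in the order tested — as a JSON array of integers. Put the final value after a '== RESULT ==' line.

Trace the traversal:
N0 x:[79/2,61] y:[36,109/2] z:[37,154/3] -> hit [79/2,154/3], descend [14, 15]
  N14 x:[79/2,50] y:[75/2,109/2] z:[37,50] -> hit [79/2,50], descend [3, 8]
    N3 x:[42,99/2] y:[79/2,109/2] z:[37,139/3] -> hit [42,139/3], descend [4, 16]
      N4 x:[42,49] y:[79/2,45] z:[37,128/3] -> hit [42,128/3] leaf, test {P8(miss), P17@t=42}
      N16 x:[42,99/2] y:[91/2,109/2] z:[133/3,139/3] -> hit [91/2,139/3], descend [1, 19]
        N1 x:[42,87/2] y:[91/2,47] z:[133/3,136/3] -> miss, prune
        N19 x:[47,99/2] y:[52,109/2] z:[136/3,139/3] -> miss, prune
    N8 x:[79/2,50] y:[75/2,52] z:[137/3,50] -> hit [137/3,50], descend [24, 25]
      N24 x:[83/2,50] y:[75/2,81/2] z:[137/3,50] -> miss, prune
      N25 x:[79/2,48] y:[47,52] z:[46,149/3] -> hit [47,48], descend [5, 9]
        N5 x:[79/2,43] y:[47,52] z:[47,149/3] -> miss, prune
        N9 x:[45,48] y:[101/2,51] z:[46,139/3] -> miss, prune
  N15 x:[99/2,61] y:[36,52] z:[115/3,154/3] -> hit [99/2,154/3], descend [6, 18]
    N6 x:[99/2,58] y:[36,50] z:[115/3,42] -> miss, prune
    N18 x:[99/2,61] y:[73/2,52] z:[41,154/3] -> hit [99/2,154/3], descend [17, 26]
      N17 x:[99/2,109/2] y:[73/2,39] z:[41,137/3] -> miss, prune
      N26 x:[54,61] y:[89/2,52] z:[134/3,154/3] -> miss, prune

Visited [0, 14, 3, 4, 16, 1, 19, 8, 24, 25, 5, 9, 15, 6, 18, 17, 26]. Tests: 17 box, 1 leaf. Nearest: P17.

== RESULT ==
[0, 14, 3, 4, 16, 1, 19, 8, 24, 25, 5, 9, 15, 6, 18, 17, 26]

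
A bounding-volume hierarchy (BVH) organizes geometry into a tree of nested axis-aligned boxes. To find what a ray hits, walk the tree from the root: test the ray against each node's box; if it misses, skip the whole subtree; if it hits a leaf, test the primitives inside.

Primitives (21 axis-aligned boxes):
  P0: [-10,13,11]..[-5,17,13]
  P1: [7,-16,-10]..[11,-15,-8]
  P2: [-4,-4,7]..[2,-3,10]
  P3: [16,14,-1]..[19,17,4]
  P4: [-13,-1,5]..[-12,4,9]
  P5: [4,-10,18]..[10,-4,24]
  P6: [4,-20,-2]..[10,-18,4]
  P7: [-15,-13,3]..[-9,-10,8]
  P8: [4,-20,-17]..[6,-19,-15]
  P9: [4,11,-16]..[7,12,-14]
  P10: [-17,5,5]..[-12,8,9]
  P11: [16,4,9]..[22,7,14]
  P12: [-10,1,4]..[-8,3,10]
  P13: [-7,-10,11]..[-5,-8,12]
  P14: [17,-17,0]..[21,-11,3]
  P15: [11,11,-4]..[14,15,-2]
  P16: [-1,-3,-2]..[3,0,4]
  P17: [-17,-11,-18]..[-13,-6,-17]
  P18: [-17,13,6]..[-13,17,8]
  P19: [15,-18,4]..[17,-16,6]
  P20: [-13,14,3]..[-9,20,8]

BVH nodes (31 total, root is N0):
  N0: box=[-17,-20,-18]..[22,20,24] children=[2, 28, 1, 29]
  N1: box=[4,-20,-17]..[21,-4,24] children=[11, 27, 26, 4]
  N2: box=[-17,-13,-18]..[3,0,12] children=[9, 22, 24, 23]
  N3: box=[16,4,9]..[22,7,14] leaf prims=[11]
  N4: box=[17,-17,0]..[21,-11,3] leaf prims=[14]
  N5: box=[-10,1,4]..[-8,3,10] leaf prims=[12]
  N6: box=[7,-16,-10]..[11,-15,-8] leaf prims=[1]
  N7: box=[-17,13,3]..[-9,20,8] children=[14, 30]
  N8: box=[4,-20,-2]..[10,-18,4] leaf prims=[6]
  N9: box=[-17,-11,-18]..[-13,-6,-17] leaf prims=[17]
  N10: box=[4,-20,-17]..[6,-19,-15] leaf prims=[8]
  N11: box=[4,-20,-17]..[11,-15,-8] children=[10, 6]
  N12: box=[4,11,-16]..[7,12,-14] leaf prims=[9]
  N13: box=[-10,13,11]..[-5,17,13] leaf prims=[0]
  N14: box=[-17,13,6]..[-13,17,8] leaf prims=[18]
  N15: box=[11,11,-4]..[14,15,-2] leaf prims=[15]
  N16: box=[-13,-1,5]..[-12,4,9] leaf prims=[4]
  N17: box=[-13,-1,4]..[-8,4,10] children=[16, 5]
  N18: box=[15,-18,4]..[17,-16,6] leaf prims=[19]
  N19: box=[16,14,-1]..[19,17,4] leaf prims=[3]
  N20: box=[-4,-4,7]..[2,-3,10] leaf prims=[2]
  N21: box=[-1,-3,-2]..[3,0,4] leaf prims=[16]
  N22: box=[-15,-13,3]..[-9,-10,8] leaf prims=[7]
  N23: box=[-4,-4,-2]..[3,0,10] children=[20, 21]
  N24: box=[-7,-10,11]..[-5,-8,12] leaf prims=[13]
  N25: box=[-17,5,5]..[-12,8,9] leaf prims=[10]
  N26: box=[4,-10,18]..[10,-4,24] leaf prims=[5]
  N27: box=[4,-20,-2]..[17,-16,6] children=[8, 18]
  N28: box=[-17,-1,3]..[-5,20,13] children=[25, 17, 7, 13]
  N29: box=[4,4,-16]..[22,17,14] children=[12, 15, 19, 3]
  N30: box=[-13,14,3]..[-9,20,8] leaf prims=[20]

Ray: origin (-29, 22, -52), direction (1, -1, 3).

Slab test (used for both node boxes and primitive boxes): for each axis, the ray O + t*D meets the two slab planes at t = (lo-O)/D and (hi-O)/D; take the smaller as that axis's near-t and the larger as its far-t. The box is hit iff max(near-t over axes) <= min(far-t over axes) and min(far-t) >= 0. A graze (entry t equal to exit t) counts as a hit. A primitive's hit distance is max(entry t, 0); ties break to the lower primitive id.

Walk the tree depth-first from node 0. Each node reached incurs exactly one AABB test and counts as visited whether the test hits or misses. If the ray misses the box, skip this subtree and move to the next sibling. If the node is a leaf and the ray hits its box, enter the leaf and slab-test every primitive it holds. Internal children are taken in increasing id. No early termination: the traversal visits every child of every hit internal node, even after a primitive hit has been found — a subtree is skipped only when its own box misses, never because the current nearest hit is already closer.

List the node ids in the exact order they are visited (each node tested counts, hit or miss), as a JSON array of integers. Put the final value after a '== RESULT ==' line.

Walk:
N0 x:[12,51] y:[2,42] z:[34/3,76/3] -> hit [12,76/3], descend [1, 2, 28, 29]
  N1 x:[33,50] y:[26,42] z:[35/3,76/3] -> miss, prune
  N2 x:[12,32] y:[22,35] z:[34/3,64/3] -> miss, prune
  N28 x:[12,24] y:[2,23] z:[55/3,65/3] -> hit [55/3,65/3], descend [7, 13, 17, 25]
    N7 x:[12,20] y:[2,9] z:[55/3,20] -> miss, prune
    N13 x:[19,24] y:[5,9] z:[21,65/3] -> miss, prune
    N17 x:[16,21] y:[18,23] z:[56/3,62/3] -> hit [56/3,62/3], descend [5, 16]
      N5 x:[19,21] y:[19,21] z:[56/3,62/3] -> hit [19,62/3] leaf, test {P12@t=19}
      N16 x:[16,17] y:[18,23] z:[19,61/3] -> miss, prune
    N25 x:[12,17] y:[14,17] z:[19,61/3] -> miss, prune
  N29 x:[33,51] y:[5,18] z:[12,22] -> miss, prune

order=[0, 1, 2, 28, 7, 13, 17, 5, 16, 25, 29]  |boxes|=11  |leaves|=1  hit=P12

== RESULT ==
[0, 1, 2, 28, 7, 13, 17, 5, 16, 25, 29]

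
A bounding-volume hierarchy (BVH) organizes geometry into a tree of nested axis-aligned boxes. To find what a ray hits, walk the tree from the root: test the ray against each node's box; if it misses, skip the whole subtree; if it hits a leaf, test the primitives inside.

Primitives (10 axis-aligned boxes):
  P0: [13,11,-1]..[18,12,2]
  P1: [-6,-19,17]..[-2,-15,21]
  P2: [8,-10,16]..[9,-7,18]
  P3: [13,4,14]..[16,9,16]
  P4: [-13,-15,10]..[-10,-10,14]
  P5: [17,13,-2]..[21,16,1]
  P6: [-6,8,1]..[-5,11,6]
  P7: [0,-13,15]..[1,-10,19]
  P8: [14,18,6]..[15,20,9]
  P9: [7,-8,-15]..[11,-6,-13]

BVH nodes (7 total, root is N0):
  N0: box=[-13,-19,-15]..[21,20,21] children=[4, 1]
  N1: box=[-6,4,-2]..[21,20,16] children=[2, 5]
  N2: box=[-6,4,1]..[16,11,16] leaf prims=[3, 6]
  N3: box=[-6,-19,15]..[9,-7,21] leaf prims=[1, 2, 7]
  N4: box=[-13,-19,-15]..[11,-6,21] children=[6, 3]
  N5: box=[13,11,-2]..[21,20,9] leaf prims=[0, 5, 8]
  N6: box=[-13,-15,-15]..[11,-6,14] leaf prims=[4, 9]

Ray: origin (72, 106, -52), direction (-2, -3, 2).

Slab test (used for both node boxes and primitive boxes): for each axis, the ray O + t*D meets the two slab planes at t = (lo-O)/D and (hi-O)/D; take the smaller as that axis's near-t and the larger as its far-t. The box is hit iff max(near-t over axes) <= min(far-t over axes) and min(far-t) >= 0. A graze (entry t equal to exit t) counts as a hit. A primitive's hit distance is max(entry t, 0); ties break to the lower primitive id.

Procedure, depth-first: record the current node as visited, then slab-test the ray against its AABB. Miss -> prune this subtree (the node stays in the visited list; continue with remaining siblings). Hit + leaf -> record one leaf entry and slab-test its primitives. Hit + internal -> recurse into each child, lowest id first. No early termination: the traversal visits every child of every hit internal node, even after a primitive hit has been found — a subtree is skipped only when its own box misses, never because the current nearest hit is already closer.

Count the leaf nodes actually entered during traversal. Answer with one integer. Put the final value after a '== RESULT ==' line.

Traverse from the root:
N0 x:[51/2,85/2] y:[86/3,125/3] z:[37/2,73/2] -> hit [86/3,73/2], descend [1, 4]
  N1 x:[51/2,39] y:[86/3,34] z:[25,34] -> hit [86/3,34], descend [2, 5]
    N2 x:[28,39] y:[95/3,34] z:[53/2,34] -> hit [95/3,34] leaf, test {P3(miss), P6(miss)}
    N5 x:[51/2,59/2] y:[86/3,95/3] z:[25,61/2] -> hit [86/3,59/2] leaf, test {P0(miss), P5(miss), P8@t=29}
  N4 x:[61/2,85/2] y:[112/3,125/3] z:[37/2,73/2] -> miss, prune

Summary -> nodes [0, 1, 2, 5, 4]; box-tests=5; leaf-entries=2; first=P8

== RESULT ==
2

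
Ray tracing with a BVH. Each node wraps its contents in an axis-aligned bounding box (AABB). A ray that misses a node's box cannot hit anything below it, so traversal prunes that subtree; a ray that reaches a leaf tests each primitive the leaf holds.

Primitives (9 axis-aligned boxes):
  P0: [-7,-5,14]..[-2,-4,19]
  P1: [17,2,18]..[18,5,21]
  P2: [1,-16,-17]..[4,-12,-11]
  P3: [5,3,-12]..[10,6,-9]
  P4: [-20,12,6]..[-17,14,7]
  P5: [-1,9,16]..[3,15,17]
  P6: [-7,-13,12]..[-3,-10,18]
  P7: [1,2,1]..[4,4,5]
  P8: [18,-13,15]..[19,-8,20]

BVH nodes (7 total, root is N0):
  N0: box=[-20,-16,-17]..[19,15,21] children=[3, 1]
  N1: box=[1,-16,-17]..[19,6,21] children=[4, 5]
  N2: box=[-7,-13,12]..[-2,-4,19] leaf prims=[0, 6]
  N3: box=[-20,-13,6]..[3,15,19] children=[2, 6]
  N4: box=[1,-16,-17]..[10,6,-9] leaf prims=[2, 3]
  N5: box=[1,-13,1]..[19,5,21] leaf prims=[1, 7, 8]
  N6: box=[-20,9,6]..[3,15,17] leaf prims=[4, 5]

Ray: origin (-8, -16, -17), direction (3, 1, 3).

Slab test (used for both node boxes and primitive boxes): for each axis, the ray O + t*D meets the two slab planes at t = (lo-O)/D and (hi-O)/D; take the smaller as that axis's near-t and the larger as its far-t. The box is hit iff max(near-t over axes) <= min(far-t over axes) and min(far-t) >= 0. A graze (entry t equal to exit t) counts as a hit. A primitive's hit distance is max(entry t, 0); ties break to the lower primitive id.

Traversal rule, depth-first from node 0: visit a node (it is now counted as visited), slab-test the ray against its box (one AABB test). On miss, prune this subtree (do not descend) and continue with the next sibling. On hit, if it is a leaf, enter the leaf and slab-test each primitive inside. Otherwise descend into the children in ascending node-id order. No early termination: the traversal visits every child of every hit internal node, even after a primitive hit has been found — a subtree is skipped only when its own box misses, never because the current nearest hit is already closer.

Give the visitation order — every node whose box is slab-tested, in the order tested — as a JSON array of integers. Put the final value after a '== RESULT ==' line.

Traverse from the root:
N0 x:[-4,9] y:[0,31] z:[0,38/3] -> hit [0,9], descend [1, 3]
  N1 x:[3,9] y:[0,22] z:[0,38/3] -> hit [3,9], descend [4, 5]
    N4 x:[3,6] y:[0,22] z:[0,8/3] -> miss, prune
    N5 x:[3,9] y:[3,21] z:[6,38/3] -> hit [6,9] leaf, test {P1(miss), P7(miss), P8(miss)}
  N3 x:[-4,11/3] y:[3,31] z:[23/3,12] -> miss, prune

Visited [0, 1, 4, 5, 3]. Tests: 5 box, 1 leaf. Nearest: miss.

== RESULT ==
[0, 1, 4, 5, 3]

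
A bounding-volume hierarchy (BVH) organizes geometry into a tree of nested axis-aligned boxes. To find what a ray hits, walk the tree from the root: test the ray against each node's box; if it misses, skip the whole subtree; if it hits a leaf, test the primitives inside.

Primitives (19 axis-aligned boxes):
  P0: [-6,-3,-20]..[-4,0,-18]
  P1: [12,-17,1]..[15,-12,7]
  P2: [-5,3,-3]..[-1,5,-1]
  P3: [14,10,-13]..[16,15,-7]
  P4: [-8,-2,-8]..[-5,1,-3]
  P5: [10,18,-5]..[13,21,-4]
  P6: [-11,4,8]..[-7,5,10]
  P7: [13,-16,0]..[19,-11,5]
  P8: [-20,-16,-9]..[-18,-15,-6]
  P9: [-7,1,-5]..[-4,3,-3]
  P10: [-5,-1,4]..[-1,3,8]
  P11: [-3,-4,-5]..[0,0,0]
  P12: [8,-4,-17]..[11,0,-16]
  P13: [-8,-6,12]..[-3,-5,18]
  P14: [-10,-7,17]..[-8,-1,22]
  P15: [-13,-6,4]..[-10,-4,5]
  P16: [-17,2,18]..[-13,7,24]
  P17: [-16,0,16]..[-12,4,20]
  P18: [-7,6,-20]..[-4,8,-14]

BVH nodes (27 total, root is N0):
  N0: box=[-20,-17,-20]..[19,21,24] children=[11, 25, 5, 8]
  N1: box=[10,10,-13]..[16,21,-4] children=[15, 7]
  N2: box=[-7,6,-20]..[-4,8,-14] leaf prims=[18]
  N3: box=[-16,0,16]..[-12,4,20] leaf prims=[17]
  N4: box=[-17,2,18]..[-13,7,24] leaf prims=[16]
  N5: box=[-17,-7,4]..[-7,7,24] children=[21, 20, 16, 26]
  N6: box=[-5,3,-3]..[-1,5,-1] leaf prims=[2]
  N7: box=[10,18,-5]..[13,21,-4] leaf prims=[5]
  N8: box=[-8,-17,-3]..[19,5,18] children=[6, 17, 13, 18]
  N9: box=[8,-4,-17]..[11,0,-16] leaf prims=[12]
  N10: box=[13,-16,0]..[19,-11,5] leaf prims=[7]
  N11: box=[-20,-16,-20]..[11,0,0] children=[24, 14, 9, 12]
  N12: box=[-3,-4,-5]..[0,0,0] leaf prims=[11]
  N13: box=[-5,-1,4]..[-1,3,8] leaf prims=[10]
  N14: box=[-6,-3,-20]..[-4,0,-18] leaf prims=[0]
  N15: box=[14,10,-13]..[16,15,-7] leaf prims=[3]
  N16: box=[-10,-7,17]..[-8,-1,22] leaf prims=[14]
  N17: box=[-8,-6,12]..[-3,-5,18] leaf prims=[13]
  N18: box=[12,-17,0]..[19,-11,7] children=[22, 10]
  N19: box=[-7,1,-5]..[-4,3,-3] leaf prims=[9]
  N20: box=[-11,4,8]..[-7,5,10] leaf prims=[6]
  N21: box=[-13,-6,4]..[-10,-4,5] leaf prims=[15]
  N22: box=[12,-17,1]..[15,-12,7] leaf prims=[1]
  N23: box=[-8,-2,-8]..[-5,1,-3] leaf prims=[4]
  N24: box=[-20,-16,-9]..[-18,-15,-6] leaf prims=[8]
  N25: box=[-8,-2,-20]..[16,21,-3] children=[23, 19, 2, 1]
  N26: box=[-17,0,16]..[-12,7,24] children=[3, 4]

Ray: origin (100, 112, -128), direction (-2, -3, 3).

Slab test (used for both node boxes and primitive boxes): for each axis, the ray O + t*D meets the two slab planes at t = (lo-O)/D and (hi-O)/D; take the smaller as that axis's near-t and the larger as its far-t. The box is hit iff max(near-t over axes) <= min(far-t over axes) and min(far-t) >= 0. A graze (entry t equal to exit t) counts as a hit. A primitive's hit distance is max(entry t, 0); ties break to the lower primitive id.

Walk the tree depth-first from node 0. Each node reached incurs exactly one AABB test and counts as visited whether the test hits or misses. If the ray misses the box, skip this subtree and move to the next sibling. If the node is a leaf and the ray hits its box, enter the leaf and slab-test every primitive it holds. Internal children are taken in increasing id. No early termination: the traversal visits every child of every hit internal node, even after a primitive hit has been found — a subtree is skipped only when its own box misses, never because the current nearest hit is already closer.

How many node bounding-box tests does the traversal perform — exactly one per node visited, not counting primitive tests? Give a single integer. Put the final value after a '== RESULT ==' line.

Walk:
N0 x:[81/2,60] y:[91/3,43] z:[36,152/3] -> hit [81/2,43], descend [5, 8, 11, 25]
  N5 x:[107/2,117/2] y:[35,119/3] z:[44,152/3] -> miss, prune
  N8 x:[81/2,54] y:[107/3,43] z:[125/3,146/3] -> hit [125/3,43], descend [6, 13, 17, 18]
    N6 x:[101/2,105/2] y:[107/3,109/3] z:[125/3,127/3] -> miss, prune
    N13 x:[101/2,105/2] y:[109/3,113/3] z:[44,136/3] -> miss, prune
    N17 x:[103/2,54] y:[39,118/3] z:[140/3,146/3] -> miss, prune
    N18 x:[81/2,44] y:[41,43] z:[128/3,45] -> hit [128/3,43], descend [10, 22]
      N10 x:[81/2,87/2] y:[41,128/3] z:[128/3,133/3] -> hit [128/3,128/3] leaf, test {P7@t=128/3}
      N22 x:[85/2,44] y:[124/3,43] z:[43,45] -> hit [43,43] leaf, test {P1@t=43}
  N11 x:[89/2,60] y:[112/3,128/3] z:[36,128/3] -> miss, prune
  N25 x:[42,54] y:[91/3,38] z:[36,125/3] -> miss, prune

11 AABB tests over nodes [0, 5, 8, 6, 13, 17, 18, 10, 22, 11, 25]; 2 leaves entered; closest P7.

== RESULT ==
11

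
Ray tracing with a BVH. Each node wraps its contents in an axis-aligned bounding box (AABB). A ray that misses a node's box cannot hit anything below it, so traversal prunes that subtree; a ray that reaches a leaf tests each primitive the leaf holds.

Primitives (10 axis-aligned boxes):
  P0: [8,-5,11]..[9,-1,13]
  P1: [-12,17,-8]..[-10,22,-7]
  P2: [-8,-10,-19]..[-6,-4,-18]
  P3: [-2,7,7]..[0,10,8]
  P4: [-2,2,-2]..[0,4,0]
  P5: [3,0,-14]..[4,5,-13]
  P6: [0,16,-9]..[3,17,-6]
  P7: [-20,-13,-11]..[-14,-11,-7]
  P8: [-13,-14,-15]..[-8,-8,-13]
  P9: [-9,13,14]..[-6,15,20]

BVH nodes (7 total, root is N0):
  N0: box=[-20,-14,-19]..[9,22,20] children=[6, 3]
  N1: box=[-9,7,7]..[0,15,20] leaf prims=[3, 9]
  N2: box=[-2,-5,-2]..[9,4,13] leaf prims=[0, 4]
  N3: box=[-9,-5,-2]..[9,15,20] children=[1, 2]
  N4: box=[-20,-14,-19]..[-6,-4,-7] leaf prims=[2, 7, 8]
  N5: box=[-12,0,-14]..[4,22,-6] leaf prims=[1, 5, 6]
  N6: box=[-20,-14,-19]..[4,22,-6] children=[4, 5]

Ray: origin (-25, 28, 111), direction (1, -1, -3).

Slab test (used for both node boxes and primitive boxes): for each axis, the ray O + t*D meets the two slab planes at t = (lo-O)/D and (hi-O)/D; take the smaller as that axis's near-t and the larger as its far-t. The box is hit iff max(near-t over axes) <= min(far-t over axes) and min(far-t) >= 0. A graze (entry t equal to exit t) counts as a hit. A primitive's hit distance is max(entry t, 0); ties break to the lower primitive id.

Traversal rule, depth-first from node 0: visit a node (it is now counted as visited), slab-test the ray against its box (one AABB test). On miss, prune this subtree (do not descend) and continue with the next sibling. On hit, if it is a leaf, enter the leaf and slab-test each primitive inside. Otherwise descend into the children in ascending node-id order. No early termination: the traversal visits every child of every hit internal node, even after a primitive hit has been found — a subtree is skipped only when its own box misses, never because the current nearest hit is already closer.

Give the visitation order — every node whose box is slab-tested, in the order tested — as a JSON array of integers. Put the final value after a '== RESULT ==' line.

Traverse from the root:
N0 x:[5,34] y:[6,42] z:[91/3,130/3] -> hit [91/3,34], descend [3, 6]
  N3 x:[16,34] y:[13,33] z:[91/3,113/3] -> hit [91/3,33], descend [1, 2]
    N1 x:[16,25] y:[13,21] z:[91/3,104/3] -> miss, prune
    N2 x:[23,34] y:[24,33] z:[98/3,113/3] -> hit [98/3,33] leaf, test {P0@t=33, P4(miss)}
  N6 x:[5,29] y:[6,42] z:[39,130/3] -> miss, prune

Visited [0, 3, 1, 2, 6]. Tests: 5 box, 1 leaf. Nearest: P0.

== RESULT ==
[0, 3, 1, 2, 6]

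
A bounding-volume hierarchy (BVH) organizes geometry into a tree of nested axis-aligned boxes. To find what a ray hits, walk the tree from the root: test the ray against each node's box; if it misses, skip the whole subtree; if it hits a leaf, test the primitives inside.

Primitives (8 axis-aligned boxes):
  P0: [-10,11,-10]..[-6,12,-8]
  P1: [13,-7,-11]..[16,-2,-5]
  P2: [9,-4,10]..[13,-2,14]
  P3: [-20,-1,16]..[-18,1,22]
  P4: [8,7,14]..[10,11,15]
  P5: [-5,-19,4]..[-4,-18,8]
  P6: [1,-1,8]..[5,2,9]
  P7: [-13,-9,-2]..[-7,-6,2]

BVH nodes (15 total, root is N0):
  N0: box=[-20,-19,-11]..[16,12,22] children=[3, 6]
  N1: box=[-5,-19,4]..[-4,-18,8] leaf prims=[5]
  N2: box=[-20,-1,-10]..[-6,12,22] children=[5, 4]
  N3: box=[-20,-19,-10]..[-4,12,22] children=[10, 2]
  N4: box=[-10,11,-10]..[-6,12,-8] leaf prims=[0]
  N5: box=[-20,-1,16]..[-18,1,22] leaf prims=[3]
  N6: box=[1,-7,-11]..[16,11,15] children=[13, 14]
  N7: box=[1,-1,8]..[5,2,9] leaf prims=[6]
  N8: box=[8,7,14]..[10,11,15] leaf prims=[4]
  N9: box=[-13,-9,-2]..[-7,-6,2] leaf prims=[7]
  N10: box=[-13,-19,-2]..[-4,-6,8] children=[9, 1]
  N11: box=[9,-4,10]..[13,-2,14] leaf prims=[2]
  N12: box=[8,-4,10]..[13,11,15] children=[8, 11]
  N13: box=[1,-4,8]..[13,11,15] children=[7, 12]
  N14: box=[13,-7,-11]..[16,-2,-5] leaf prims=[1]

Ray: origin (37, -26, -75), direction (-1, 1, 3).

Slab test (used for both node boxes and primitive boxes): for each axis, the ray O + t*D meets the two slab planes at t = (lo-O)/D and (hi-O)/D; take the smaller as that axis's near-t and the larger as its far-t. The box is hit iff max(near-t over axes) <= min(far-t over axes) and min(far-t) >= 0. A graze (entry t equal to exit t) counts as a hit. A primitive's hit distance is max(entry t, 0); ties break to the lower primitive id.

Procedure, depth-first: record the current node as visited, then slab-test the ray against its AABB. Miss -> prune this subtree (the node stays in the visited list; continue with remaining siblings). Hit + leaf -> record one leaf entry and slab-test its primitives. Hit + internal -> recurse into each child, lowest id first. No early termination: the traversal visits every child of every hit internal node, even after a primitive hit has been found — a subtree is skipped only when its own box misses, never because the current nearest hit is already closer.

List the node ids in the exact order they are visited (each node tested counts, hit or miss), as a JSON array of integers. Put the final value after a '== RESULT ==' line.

Walk:
N0 x:[21,57] y:[7,38] z:[64/3,97/3] -> hit [64/3,97/3], descend [3, 6]
  N3 x:[41,57] y:[7,38] z:[65/3,97/3] -> miss, prune
  N6 x:[21,36] y:[19,37] z:[64/3,30] -> hit [64/3,30], descend [13, 14]
    N13 x:[24,36] y:[22,37] z:[83/3,30] -> hit [83/3,30], descend [7, 12]
      N7 x:[32,36] y:[25,28] z:[83/3,28] -> miss, prune
      N12 x:[24,29] y:[22,37] z:[85/3,30] -> hit [85/3,29], descend [8, 11]
        N8 x:[27,29] y:[33,37] z:[89/3,30] -> miss, prune
        N11 x:[24,28] y:[22,24] z:[85/3,89/3] -> miss, prune
    N14 x:[21,24] y:[19,24] z:[64/3,70/3] -> hit [64/3,70/3] leaf, test {P1@t=64/3}

Summary -> nodes [0, 3, 6, 13, 7, 12, 8, 11, 14]; box-tests=9; leaf-entries=1; first=P1

== RESULT ==
[0, 3, 6, 13, 7, 12, 8, 11, 14]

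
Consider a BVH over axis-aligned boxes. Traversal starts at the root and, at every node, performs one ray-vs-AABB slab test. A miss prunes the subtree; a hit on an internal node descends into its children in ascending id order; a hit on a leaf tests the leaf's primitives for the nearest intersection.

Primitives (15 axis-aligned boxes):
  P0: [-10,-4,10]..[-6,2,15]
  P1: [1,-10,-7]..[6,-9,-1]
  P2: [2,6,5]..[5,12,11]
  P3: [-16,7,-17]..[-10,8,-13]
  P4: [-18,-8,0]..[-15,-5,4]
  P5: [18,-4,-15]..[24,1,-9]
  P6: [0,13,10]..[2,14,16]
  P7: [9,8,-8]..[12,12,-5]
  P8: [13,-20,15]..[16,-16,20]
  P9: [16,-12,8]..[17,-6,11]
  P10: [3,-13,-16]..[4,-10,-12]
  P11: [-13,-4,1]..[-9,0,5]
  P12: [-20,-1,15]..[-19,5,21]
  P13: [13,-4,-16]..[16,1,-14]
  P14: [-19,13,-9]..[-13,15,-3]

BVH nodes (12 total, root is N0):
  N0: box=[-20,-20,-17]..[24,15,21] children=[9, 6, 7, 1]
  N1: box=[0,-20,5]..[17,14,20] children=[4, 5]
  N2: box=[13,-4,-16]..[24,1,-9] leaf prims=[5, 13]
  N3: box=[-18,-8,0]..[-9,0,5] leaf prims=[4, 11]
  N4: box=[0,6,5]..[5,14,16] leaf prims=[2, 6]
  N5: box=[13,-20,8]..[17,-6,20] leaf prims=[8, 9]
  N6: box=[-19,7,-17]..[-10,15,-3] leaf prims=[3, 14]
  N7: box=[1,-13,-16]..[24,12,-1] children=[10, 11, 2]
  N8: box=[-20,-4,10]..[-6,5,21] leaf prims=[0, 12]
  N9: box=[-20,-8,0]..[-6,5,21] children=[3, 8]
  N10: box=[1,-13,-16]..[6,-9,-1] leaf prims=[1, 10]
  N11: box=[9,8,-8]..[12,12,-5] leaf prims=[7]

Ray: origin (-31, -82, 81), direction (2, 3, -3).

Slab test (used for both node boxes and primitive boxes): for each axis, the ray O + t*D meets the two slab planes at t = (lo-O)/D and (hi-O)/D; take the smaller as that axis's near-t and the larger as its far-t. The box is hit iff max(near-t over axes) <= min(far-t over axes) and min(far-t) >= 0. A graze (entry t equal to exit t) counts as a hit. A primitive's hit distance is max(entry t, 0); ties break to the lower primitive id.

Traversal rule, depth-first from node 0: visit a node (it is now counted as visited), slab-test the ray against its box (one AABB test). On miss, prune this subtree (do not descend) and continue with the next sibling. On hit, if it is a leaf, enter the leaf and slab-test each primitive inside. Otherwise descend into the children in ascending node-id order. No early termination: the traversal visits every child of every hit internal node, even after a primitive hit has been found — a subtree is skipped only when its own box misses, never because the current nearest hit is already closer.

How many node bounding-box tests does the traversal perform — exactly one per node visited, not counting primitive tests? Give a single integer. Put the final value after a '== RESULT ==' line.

Walk:
N0 x:[11/2,55/2] y:[62/3,97/3] z:[20,98/3] -> hit [62/3,55/2], descend [1, 6, 7, 9]
  N1 x:[31/2,24] y:[62/3,32] z:[61/3,76/3] -> hit [62/3,24], descend [4, 5]
    N4 x:[31/2,18] y:[88/3,32] z:[65/3,76/3] -> miss, prune
    N5 x:[22,24] y:[62/3,76/3] z:[61/3,73/3] -> hit [22,24] leaf, test {P8@t=22, P9@t=47/2}
  N6 x:[6,21/2] y:[89/3,97/3] z:[28,98/3] -> miss, prune
  N7 x:[16,55/2] y:[23,94/3] z:[82/3,97/3] -> hit [82/3,55/2], descend [2, 10, 11]
    N2 x:[22,55/2] y:[26,83/3] z:[30,97/3] -> miss, prune
    N10 x:[16,37/2] y:[23,73/3] z:[82/3,97/3] -> miss, prune
    N11 x:[20,43/2] y:[30,94/3] z:[86/3,89/3] -> miss, prune
  N9 x:[11/2,25/2] y:[74/3,29] z:[20,27] -> miss, prune

Visited [0, 1, 4, 5, 6, 7, 2, 10, 11, 9]. Tests: 10 box, 1 leaf. Nearest: P8.

== RESULT ==
10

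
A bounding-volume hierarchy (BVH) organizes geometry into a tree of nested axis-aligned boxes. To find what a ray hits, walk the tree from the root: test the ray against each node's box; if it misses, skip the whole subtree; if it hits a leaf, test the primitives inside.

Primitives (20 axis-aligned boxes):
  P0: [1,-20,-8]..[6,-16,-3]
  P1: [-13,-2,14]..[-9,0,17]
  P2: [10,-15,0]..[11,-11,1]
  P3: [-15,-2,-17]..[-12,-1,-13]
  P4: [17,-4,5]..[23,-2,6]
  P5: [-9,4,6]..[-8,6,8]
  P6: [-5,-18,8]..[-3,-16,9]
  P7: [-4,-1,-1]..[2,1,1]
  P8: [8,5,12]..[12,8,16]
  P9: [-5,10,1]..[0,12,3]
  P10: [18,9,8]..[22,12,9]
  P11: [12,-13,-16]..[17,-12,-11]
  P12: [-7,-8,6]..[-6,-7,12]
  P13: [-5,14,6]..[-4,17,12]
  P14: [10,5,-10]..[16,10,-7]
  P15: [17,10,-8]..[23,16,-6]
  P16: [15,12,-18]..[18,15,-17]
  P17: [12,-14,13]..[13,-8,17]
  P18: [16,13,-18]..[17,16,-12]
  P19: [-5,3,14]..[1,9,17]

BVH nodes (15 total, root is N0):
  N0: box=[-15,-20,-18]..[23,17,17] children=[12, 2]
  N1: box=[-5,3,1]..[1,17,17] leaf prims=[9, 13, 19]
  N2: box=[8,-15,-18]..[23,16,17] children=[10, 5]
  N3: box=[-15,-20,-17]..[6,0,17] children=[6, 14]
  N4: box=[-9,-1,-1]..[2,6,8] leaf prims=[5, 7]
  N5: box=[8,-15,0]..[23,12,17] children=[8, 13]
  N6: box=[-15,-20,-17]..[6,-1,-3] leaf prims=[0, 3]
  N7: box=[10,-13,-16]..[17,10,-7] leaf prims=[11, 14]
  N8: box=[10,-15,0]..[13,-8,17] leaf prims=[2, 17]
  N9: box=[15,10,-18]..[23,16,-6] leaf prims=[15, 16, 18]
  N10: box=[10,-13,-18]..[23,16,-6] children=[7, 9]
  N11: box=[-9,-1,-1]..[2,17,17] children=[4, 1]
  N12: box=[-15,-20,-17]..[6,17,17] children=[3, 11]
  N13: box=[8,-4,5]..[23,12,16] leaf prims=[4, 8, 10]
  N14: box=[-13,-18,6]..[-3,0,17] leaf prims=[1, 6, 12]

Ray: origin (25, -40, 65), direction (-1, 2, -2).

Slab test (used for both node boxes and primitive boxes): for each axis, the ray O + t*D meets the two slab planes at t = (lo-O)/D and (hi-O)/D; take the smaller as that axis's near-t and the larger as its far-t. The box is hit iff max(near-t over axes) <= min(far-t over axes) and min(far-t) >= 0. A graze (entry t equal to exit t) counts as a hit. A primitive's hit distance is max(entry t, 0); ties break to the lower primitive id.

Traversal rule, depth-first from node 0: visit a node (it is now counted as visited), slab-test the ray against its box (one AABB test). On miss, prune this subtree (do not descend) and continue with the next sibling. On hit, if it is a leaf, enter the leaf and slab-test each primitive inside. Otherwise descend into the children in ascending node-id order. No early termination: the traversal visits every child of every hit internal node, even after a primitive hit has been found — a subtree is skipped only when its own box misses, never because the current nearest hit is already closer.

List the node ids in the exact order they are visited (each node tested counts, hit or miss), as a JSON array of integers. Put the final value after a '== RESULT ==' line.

Trace the traversal:
N0 x:[2,40] y:[10,57/2] z:[24,83/2] -> hit [24,57/2], descend [2, 12]
  N2 x:[2,17] y:[25/2,28] z:[24,83/2] -> miss, prune
  N12 x:[19,40] y:[10,57/2] z:[24,41] -> hit [24,57/2], descend [3, 11]
    N3 x:[19,40] y:[10,20] z:[24,41] -> miss, prune
    N11 x:[23,34] y:[39/2,57/2] z:[24,33] -> hit [24,57/2], descend [1, 4]
      N1 x:[24,30] y:[43/2,57/2] z:[24,32] -> hit [24,57/2] leaf, test {P9(miss), P13(miss), P19@t=24}
      N4 x:[23,34] y:[39/2,23] z:[57/2,33] -> miss, prune

7 AABB tests over nodes [0, 2, 12, 3, 11, 1, 4]; 1 leaf entered; closest P19.

== RESULT ==
[0, 2, 12, 3, 11, 1, 4]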